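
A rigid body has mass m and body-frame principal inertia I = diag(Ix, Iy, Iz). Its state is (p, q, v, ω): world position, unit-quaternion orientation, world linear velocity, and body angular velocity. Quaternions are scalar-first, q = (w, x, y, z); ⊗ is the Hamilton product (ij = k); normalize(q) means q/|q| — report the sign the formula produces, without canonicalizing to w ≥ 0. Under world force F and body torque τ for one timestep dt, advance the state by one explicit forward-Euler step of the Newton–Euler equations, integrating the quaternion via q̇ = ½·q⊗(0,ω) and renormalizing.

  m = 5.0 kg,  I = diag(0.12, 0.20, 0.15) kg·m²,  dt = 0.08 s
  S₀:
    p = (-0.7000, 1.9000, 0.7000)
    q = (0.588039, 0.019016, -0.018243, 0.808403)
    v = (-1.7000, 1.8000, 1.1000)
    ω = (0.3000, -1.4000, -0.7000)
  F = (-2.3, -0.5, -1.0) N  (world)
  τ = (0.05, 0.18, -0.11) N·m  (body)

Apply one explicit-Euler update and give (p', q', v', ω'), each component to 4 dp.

p' = (-0.8360, 2.0440, 0.7880)
q' = (0.6082, 0.0717, -0.0409, 0.7895)
v' = (-1.7368, 1.7920, 1.0840)
ω' = (0.3660, -1.3305, -0.7407)

new position p' = (-0.8360, 2.0440, 0.7880)
v' = v + a·dt = (-1.7368, 1.7920, 1.0840)
α = I⁻¹(τ − ω×Iω) = (0.8250, 0.8685, -0.5093)
new body rate ω' = (0.3660, -1.3305, -0.7407)
q⊗(0,ω) = (0.5346371, 1.3209460, -0.5674225, -0.4327768)
q' = normalize(q + ½dt·q⊗(0,ω)) = (0.6082, 0.0717, -0.0409, 0.7895)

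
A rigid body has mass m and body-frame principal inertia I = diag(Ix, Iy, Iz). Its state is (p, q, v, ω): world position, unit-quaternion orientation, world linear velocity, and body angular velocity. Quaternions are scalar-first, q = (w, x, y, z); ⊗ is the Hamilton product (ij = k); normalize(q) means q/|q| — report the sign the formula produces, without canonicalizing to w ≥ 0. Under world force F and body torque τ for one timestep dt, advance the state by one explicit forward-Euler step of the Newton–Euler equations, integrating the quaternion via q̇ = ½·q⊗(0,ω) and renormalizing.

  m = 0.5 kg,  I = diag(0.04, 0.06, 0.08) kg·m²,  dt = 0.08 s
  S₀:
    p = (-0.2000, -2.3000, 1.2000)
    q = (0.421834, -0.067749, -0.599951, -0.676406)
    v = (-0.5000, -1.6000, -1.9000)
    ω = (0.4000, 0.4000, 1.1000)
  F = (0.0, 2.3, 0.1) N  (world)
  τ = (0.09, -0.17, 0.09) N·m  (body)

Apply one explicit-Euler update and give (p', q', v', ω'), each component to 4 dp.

gyro term ω×Iω = (0.0088, -0.0176, 0.0032)
(τ − ω×Iω)/I = (2.0300, -2.5400, 1.0850)
ω + α·dt = (0.5624, 0.1968, 1.1868)
2q̇ = q⊗(0,ω) = (1.0111266, -0.2206501, -0.0273049, 0.6768982)
updated quaternion q' = (0.4617, -0.0765, -0.6003, -0.6485)
a = F/m = (0.0000, 4.6000, 0.2000)
new position p' = (-0.2400, -2.4280, 1.0480)
new velocity v' = (-0.5000, -1.2320, -1.8840)

p' = (-0.2400, -2.4280, 1.0480)
q' = (0.4617, -0.0765, -0.6003, -0.6485)
v' = (-0.5000, -1.2320, -1.8840)
ω' = (0.5624, 0.1968, 1.1868)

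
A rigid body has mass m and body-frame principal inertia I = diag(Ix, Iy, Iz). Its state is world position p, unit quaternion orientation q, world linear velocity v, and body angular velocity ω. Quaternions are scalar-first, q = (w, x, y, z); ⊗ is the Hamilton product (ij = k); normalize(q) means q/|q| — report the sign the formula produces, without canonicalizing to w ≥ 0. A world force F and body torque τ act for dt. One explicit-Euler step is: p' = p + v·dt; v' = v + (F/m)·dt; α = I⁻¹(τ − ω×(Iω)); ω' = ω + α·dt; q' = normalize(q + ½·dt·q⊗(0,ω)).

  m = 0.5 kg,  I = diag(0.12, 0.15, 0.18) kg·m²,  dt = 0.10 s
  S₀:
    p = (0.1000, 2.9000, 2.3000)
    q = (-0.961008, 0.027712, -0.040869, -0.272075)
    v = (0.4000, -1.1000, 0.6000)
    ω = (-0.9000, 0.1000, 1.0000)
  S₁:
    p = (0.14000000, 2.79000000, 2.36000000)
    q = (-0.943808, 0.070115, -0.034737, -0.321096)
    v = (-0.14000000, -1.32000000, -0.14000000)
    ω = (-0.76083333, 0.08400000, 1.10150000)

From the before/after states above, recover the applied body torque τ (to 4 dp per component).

Δω = ω₁−ω₀ = (0.13916667, -0.01600000, 0.10150000)
ω₀×(Iω₀) = (0.0030, 0.0540, -0.0027)
I·α + gyro = (0.1700, 0.0300, 0.1800)

τ = (0.1700, 0.0300, 0.1800)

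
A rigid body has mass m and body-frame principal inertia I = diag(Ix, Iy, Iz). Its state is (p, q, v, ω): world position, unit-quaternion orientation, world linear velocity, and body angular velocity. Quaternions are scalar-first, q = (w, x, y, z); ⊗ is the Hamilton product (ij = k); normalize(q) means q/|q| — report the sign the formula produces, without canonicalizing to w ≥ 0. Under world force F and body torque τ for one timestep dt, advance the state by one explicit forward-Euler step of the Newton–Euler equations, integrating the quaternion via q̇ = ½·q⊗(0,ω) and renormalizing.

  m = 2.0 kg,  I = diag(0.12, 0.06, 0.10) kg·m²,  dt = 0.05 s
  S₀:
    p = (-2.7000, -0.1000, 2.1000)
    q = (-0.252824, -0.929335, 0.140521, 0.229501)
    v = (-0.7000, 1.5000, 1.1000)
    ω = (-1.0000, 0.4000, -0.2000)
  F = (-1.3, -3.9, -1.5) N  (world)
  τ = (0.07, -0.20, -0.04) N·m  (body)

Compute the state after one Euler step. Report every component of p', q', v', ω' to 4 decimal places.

a = F/m = (-0.6500, -1.9500, -0.7500)
p' = p + v·dt = (-2.7350, -0.0250, 2.1550)
v + (F/m)dt = (-0.7325, 1.4025, 1.0625)
(τ − ω×Iω)/I = (0.6100, -3.4000, -0.6400)
ω + α·dt = (-0.9695, 0.2300, -0.2320)
2q̇ = q⊗(0,ω) = (-0.9396432, 0.1329194, -0.5164976, -0.1806482)
q + ½dt·q⊗(0,ω), renormalized = (-0.2762, -0.9257, 0.1276, 0.2249)

p' = (-2.7350, -0.0250, 2.1550)
q' = (-0.2762, -0.9257, 0.1276, 0.2249)
v' = (-0.7325, 1.4025, 1.0625)
ω' = (-0.9695, 0.2300, -0.2320)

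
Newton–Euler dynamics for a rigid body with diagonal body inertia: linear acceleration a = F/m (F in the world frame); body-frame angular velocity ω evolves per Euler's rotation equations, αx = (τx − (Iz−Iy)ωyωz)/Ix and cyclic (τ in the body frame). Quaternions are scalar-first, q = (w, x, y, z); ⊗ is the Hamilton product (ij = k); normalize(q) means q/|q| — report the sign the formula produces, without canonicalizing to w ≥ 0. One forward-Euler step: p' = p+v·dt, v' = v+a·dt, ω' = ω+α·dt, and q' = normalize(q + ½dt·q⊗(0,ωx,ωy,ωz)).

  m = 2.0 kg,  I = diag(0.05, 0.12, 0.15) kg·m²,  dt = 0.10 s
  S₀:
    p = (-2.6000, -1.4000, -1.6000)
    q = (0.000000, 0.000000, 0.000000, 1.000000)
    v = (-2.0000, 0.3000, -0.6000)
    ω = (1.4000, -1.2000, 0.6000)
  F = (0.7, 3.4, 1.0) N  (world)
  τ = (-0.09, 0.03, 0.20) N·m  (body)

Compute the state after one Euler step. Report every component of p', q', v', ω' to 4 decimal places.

p + v·dt = (-2.8000, -1.3700, -1.6600)
v' = v + a·dt = (-1.9650, 0.4700, -0.5500)
gyro term ω×Iω = (-0.0216, -0.0840, -0.1176)
angular accel α = (-1.3680, 0.9500, 2.1173)
ω + α·dt = (1.2632, -1.1050, 0.8117)
q⊗(0,ω) = (-0.6000000, 1.2000000, 1.4000000, 0.0000000)
q + ½dt·q⊗(0,ω), renormalized = (-0.0299, 0.0597, 0.0697, 0.9953)

p' = (-2.8000, -1.3700, -1.6600)
q' = (-0.0299, 0.0597, 0.0697, 0.9953)
v' = (-1.9650, 0.4700, -0.5500)
ω' = (1.2632, -1.1050, 0.8117)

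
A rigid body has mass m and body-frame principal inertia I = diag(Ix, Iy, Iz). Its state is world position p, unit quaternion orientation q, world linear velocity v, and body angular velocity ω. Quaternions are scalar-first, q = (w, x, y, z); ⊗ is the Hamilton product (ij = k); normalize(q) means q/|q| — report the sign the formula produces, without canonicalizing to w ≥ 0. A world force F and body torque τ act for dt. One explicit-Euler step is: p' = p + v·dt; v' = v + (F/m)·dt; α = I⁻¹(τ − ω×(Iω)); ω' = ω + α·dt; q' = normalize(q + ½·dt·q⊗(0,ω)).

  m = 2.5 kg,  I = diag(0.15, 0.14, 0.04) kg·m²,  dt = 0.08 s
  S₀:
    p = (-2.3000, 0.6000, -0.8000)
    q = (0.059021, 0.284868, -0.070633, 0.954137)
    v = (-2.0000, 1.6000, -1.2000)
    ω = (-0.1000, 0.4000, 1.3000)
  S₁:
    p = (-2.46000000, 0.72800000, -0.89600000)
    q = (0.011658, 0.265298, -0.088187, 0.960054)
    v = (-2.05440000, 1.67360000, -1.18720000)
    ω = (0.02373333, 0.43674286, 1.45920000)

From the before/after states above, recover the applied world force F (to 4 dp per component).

v₁ − v₀ = (-0.05440000, 0.07360000, 0.01280000)
F = m·Δv/dt = (-1.7000, 2.3000, 0.4000)

F = (-1.7000, 2.3000, 0.4000)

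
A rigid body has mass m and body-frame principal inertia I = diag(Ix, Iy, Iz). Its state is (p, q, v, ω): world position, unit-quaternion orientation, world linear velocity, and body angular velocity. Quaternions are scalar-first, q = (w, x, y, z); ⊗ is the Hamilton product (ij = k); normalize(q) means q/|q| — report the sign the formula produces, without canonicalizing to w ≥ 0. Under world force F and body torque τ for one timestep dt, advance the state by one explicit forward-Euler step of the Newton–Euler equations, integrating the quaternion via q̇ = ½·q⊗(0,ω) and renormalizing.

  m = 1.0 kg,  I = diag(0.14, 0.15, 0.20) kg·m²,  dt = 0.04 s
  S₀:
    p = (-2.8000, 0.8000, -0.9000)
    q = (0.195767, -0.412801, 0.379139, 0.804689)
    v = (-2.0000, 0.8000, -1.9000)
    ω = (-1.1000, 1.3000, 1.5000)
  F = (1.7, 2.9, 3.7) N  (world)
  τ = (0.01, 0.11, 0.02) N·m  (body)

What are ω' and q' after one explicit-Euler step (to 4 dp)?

α = I⁻¹(τ − ω×Iω) = (-0.6250, 0.0733, 0.1715)
ω' = ω + α·dt = (-1.1250, 1.3029, 1.5069)
Hamilton product q⊗(0,ω) = (-2.1539953, -0.6927309, -0.0114593, 0.1740621)
q' = normalize(q + ½dt·q⊗(0,ω)) = (0.1525, -0.4262, 0.3785, 0.8073)

ω' = (-1.1250, 1.3029, 1.5069)
q' = (0.1525, -0.4262, 0.3785, 0.8073)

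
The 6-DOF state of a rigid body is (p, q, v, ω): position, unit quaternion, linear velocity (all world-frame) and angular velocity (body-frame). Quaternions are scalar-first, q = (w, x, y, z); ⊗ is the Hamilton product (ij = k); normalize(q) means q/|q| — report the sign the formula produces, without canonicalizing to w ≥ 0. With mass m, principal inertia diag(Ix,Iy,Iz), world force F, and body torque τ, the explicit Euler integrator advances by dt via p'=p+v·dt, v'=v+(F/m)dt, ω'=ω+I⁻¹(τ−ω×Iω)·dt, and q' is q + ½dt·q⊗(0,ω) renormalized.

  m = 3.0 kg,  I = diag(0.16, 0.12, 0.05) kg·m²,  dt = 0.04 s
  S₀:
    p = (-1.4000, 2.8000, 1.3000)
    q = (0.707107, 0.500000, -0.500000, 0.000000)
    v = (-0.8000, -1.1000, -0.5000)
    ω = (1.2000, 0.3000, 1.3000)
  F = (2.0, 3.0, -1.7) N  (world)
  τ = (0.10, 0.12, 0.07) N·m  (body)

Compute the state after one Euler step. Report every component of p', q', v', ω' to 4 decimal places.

p' = (-1.4320, 2.7560, 1.2800)
q' = (0.6977, 0.5036, -0.5084, 0.0334)
v' = (-0.7733, -1.0600, -0.5227)
ω' = (1.2318, 0.2828, 1.3675)

a = (0.6667, 1.0000, -0.5667)
p' = p + v·dt = (-1.4320, 2.7560, 1.2800)
v' = v + a·dt = (-0.7733, -1.0600, -0.5227)
ω×(Iω) gyroscopic = (-0.0273, 0.1716, -0.0144)
angular accel α = (0.7956, -0.4300, 1.6880)
new body rate ω' = (1.2318, 0.2828, 1.3675)
q⊗(0,ω) = (-0.4500000, 0.1985284, -0.4378679, 1.6692391)
updated quaternion q' = (0.6977, 0.5036, -0.5084, 0.0334)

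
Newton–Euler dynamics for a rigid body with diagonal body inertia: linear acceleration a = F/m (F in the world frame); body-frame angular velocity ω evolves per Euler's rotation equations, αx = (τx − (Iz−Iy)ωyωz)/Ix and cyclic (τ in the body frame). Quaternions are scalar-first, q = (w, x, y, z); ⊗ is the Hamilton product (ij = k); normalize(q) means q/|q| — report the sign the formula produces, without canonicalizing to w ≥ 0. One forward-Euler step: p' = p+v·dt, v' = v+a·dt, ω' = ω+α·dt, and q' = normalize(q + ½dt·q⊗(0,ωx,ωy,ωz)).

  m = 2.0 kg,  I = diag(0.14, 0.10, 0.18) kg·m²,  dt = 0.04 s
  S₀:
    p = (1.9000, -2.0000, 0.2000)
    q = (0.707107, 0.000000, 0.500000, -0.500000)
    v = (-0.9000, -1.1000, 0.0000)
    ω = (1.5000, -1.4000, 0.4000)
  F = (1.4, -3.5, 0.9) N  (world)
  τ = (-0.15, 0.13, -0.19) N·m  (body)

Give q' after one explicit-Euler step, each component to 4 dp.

2q̇ = q⊗(0,ω) = (0.9000000, 0.5606605, -1.7399498, -0.4671572)
updated quaternion q' = (0.7245, 0.0112, 0.4648, -0.5089)

q' = (0.7245, 0.0112, 0.4648, -0.5089)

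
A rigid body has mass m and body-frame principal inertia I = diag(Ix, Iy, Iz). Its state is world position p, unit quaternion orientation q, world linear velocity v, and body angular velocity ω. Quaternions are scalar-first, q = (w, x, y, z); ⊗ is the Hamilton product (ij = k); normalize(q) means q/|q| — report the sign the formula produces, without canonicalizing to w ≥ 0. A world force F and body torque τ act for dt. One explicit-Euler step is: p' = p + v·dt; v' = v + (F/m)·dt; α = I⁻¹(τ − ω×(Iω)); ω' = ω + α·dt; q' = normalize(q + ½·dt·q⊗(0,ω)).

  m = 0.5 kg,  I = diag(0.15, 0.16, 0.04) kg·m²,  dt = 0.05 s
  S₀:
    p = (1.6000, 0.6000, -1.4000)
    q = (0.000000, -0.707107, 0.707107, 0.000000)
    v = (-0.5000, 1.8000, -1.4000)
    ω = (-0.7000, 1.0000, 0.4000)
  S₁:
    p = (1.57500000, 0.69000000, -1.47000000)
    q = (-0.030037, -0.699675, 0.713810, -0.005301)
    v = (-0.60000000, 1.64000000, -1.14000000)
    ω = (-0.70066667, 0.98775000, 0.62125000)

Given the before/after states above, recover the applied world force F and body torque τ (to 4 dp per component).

v₁ − v₀ = (-0.10000000, -0.16000000, 0.26000000)
F = m·Δv/dt = (-1.0000, -1.6000, 2.6000)
rate change Δω = (-0.00066667, -0.01225000, 0.22125000)
ω₀×(Iω₀) = (-0.0480, -0.0308, -0.0070)
applied torque τ = (-0.0500, -0.0700, 0.1700)

F = (-1.0000, -1.6000, 2.6000)
τ = (-0.0500, -0.0700, 0.1700)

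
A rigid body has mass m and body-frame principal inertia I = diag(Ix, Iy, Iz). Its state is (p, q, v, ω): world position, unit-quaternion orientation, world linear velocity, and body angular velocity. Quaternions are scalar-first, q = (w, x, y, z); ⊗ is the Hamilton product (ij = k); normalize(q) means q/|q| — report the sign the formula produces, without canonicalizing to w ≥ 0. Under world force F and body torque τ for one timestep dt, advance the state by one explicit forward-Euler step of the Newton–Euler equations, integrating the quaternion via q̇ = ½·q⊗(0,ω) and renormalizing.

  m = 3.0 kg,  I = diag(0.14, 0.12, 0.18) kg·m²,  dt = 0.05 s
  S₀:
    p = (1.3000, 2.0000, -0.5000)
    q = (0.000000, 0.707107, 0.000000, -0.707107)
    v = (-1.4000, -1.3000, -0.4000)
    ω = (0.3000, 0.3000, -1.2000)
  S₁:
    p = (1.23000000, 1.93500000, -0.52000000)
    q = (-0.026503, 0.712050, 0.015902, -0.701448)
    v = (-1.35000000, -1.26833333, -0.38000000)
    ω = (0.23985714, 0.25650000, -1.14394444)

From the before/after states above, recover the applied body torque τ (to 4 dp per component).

τ = (-0.1900, -0.0900, 0.2000)

ω₁ − ω₀ = (-0.06014286, -0.04350000, 0.05605556)
τ = I·(Δω/dt) + ω₀×(Iω₀) = (-0.1900, -0.0900, 0.2000)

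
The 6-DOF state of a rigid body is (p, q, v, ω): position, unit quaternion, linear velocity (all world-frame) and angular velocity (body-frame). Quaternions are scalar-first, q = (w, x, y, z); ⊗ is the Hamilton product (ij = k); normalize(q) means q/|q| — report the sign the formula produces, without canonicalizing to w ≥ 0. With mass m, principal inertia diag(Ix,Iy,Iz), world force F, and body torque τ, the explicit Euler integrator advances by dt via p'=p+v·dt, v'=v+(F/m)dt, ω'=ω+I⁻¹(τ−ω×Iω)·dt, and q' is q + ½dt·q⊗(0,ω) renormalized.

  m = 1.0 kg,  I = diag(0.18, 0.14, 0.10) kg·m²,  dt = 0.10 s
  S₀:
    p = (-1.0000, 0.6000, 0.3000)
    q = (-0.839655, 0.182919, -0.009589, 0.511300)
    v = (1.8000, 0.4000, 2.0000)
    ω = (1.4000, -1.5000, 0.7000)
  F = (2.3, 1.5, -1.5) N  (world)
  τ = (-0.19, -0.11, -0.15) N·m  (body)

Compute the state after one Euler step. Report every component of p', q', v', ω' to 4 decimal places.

p' = (-0.8200, 0.6400, 0.5000)
q' = (-0.8660, 0.1612, 0.0823, 0.4661)
v' = (2.0300, 0.5500, 1.8500)
ω' = (1.2711, -1.6346, 0.4660)

precession coupling ω×(Iω) = (0.0420, 0.0784, 0.0840)
α = I⁻¹(τ − ω×Iω) = (-1.2889, -1.3457, -2.3400)
ω' = ω + α·dt = (1.2711, -1.6346, 0.4660)
q⊗(0,ω) = (-0.6283801, -0.4152793, 1.8472592, -0.8487124)
updated quaternion q' = (-0.8660, 0.1612, 0.0823, 0.4661)
p' = p + v·dt = (-0.8200, 0.6400, 0.5000)
v' = v + a·dt = (2.0300, 0.5500, 1.8500)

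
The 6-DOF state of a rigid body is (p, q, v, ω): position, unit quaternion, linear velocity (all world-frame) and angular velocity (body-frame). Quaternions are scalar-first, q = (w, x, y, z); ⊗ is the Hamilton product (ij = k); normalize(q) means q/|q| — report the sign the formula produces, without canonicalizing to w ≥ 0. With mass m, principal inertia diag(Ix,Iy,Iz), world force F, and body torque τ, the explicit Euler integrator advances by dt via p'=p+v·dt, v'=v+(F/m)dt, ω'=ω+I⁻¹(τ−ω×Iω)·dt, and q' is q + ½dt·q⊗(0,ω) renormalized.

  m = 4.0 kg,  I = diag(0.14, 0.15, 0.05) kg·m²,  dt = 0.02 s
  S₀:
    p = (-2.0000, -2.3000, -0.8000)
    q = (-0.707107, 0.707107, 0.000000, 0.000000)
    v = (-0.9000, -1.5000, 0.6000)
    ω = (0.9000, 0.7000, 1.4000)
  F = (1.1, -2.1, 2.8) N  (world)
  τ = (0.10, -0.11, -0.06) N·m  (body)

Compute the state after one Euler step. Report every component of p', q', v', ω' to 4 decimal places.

p' = (-2.0180, -2.3300, -0.7880)
q' = (-0.7134, 0.7006, -0.0148, -0.0049)
v' = (-0.8945, -1.5105, 0.6140)
ω' = (0.9283, 0.6702, 1.3735)

p' = p + v·dt = (-2.0180, -2.3300, -0.7880)
v' = v + a·dt = (-0.8945, -1.5105, 0.6140)
ω×(Iω) gyroscopic = (-0.0980, 0.1134, 0.0063)
angular accel α = (1.4143, -1.4893, -1.3260)
new body rate ω' = (0.9283, 0.6702, 1.3735)
q⊗(0,ω) = (-0.6363963, -0.6363963, -1.4849247, -0.4949749)
q' = normalize(q + ½dt·q⊗(0,ω)) = (-0.7134, 0.7006, -0.0148, -0.0049)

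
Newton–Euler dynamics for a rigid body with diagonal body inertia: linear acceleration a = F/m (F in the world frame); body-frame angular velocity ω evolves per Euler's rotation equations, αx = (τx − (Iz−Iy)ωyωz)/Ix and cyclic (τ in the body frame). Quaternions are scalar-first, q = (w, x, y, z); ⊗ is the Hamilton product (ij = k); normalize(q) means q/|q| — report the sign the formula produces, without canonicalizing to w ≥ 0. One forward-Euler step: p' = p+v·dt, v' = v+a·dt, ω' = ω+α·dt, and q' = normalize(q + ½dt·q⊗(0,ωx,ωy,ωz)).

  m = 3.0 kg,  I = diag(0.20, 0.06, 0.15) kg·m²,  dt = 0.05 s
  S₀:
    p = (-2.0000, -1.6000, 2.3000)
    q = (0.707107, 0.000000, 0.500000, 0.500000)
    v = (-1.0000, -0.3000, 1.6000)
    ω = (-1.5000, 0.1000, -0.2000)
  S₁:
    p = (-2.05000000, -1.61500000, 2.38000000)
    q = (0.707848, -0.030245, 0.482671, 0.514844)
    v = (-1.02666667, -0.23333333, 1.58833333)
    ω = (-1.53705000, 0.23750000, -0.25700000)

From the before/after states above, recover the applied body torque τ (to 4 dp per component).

Δω = ω₁−ω₀ = (-0.03705000, 0.13750000, -0.05700000)
precession coupling = (-0.0018, 0.0150, 0.0210)
I·α + gyro = (-0.1500, 0.1800, -0.1500)

τ = (-0.1500, 0.1800, -0.1500)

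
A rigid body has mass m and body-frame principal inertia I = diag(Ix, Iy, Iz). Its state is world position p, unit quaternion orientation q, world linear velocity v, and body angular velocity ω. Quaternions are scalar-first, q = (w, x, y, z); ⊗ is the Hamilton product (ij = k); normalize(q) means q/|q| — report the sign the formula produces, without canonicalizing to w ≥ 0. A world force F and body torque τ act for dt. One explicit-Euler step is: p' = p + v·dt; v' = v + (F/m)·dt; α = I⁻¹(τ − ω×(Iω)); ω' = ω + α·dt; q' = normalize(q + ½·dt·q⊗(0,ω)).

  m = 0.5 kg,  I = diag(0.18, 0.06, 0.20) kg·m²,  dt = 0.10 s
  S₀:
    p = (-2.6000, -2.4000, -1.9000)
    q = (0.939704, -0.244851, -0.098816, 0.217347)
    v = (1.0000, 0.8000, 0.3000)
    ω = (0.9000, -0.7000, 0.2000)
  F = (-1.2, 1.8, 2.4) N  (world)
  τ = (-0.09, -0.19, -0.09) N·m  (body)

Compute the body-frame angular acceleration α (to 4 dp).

α = (-0.3911, -3.1067, -0.8280)

precession coupling ω×(Iω) = (-0.0196, -0.0036, 0.0756)
angular accel α = (-0.3911, -3.1067, -0.8280)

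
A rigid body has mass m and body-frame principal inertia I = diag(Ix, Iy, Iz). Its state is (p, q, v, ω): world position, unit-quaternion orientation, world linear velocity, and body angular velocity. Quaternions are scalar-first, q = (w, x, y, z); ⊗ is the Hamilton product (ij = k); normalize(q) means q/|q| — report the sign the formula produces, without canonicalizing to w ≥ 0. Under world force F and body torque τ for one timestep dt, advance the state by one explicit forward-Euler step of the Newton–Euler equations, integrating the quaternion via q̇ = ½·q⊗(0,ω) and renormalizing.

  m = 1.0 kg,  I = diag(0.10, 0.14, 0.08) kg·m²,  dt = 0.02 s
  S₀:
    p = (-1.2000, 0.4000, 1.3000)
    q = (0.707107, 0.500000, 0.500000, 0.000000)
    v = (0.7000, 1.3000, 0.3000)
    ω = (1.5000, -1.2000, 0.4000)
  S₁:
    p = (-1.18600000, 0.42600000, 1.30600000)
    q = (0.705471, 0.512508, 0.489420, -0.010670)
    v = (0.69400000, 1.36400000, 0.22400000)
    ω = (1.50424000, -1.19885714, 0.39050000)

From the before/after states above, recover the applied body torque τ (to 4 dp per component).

rate change Δω = (0.00424000, 0.00114286, -0.00950000)
ω₀×(Iω₀) = (0.0288, 0.0120, -0.0720)
τ = I·(Δω/dt) + ω₀×(Iω₀) = (0.0500, 0.0200, -0.1100)

τ = (0.0500, 0.0200, -0.1100)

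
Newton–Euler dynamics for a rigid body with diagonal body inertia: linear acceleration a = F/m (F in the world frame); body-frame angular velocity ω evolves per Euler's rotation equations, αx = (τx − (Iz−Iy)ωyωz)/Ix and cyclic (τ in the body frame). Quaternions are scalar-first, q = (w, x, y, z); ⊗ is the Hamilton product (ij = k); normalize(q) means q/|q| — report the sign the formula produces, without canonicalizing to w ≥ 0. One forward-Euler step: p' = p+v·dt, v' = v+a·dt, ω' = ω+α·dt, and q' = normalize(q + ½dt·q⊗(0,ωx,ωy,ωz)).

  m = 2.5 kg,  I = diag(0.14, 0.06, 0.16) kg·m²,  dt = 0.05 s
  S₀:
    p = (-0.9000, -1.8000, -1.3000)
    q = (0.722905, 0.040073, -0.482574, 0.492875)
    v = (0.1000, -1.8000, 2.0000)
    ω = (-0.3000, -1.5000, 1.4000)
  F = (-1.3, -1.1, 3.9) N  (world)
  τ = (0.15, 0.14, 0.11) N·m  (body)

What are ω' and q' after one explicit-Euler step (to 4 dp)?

precession coupling ω×(Iω) = (-0.2100, 0.0084, -0.0360)
α = I⁻¹(τ − ω×Iω) = (2.5714, 2.1933, 0.9125)
ω' = ω + α·dt = (-0.1714, -1.3903, 1.4456)
Hamilton product q⊗(0,ω) = (-1.4018641, -0.1531626, -1.2883222, 0.8071853)
updated quaternion q' = (0.6869, 0.0362, -0.5141, 0.5124)

ω' = (-0.1714, -1.3903, 1.4456)
q' = (0.6869, 0.0362, -0.5141, 0.5124)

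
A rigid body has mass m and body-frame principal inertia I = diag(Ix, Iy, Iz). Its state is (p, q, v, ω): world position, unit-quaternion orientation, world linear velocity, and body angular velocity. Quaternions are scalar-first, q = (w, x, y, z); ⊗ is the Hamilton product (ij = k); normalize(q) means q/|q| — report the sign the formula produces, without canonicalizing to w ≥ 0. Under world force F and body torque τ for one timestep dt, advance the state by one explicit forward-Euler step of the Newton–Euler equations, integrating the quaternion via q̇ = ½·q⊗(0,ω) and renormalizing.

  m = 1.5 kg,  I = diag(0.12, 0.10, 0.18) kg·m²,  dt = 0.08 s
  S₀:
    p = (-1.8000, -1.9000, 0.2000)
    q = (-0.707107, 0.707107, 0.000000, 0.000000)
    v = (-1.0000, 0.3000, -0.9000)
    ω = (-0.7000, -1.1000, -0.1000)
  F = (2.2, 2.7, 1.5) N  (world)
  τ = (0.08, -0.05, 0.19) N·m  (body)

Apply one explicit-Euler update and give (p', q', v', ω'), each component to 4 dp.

p' = (-1.8800, -1.8760, 0.1280)
q' = (-0.6864, 0.7259, 0.0339, -0.0282)
v' = (-0.8827, 0.4440, -0.8200)
ω' = (-0.6525, -1.1366, -0.0087)

(τ − ω×Iω)/I = (0.5933, -0.4580, 1.1411)
new body rate ω' = (-0.6525, -1.1366, -0.0087)
Hamilton product q⊗(0,ω) = (0.4949749, 0.4949749, 0.8485284, -0.7071070)
updated quaternion q' = (-0.6864, 0.7259, 0.0339, -0.0282)
a = F/m = (1.4667, 1.8000, 1.0000)
p' = p + v·dt = (-1.8800, -1.8760, 0.1280)
new velocity v' = (-0.8827, 0.4440, -0.8200)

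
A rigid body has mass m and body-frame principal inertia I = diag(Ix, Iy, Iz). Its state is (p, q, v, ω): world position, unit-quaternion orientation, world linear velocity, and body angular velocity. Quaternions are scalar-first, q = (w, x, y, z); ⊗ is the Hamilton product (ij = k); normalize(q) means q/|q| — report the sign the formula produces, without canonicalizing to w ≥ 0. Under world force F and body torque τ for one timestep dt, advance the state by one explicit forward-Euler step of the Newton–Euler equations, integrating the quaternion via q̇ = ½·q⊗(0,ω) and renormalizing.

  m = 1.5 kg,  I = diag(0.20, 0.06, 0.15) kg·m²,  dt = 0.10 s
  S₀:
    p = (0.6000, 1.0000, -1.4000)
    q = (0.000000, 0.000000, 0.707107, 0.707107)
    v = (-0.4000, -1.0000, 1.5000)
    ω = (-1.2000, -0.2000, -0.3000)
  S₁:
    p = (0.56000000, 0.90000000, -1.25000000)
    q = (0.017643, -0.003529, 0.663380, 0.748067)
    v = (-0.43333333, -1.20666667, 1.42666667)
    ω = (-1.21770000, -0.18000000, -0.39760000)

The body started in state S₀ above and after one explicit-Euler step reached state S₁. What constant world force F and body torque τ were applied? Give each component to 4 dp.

Δω = ω₁−ω₀ = (-0.01770000, 0.02000000, -0.09760000)
precession coupling = (0.0054, 0.0180, -0.0336)
applied torque τ = (-0.0300, 0.0300, -0.1800)
v₁ − v₀ = (-0.03333333, -0.20666667, -0.07333333)
applied force F = (-0.5000, -3.1000, -1.1000)

F = (-0.5000, -3.1000, -1.1000)
τ = (-0.0300, 0.0300, -0.1800)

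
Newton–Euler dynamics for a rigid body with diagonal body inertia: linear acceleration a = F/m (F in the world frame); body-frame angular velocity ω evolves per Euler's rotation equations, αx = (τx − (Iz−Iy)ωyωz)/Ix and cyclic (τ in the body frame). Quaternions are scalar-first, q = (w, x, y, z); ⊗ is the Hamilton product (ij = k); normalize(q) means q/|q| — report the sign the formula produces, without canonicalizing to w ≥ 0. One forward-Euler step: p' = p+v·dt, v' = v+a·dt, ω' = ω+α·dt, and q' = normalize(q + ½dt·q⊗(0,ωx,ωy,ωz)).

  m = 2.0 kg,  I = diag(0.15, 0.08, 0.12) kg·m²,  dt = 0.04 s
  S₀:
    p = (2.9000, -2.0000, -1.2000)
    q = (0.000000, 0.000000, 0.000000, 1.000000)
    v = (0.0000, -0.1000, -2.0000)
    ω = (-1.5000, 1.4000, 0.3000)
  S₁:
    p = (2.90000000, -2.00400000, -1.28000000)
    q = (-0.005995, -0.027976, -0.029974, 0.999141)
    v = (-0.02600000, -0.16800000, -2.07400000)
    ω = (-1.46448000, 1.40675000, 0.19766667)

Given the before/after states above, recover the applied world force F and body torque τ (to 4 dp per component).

velocity change Δv = (-0.02600000, -0.06800000, -0.07400000)
m·(v₁−v₀)/dt = (-1.3000, -3.4000, -3.7000)
ω₁ − ω₀ = (0.03552000, 0.00675000, -0.10233333)
τ = I·(Δω/dt) + ω₀×(Iω₀) = (0.1500, 0.0000, -0.1600)

F = (-1.3000, -3.4000, -3.7000)
τ = (0.1500, 0.0000, -0.1600)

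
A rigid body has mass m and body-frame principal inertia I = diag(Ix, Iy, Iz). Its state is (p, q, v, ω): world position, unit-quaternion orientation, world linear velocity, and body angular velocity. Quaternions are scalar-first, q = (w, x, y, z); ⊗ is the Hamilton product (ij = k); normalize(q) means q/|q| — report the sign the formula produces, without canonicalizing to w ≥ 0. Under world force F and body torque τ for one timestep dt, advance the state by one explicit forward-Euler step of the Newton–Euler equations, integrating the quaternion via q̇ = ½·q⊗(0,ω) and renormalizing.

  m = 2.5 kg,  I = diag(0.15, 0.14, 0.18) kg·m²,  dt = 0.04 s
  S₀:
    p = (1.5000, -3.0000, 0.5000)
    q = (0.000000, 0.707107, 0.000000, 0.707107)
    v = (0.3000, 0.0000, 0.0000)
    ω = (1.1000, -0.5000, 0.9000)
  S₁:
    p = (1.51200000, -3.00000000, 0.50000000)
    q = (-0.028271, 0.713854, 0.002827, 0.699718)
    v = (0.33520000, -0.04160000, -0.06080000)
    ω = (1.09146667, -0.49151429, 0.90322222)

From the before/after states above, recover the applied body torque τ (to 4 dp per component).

τ = (-0.0500, 0.0000, 0.0200)

ω₁ − ω₀ = (-0.00853333, 0.00848571, 0.00322222)
precession coupling = (-0.0180, -0.0297, 0.0055)
τ = I·(Δω/dt) + ω₀×(Iω₀) = (-0.0500, 0.0000, 0.0200)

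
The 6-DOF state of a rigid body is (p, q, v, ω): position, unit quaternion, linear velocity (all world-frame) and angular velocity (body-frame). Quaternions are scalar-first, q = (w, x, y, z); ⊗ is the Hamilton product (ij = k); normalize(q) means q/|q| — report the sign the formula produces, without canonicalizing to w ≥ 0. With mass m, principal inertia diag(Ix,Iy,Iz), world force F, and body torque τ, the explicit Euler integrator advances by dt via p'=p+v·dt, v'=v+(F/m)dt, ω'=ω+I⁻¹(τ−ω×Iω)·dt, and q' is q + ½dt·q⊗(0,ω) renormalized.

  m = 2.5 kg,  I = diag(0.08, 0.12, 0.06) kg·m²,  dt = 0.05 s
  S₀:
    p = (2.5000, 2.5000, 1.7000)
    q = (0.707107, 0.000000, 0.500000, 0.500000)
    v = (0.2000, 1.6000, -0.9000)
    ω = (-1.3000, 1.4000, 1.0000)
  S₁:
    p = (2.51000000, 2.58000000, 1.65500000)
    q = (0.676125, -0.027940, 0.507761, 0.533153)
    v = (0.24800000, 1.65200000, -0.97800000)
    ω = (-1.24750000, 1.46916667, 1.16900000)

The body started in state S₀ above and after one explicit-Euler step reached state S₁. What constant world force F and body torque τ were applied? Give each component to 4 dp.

ω₁ − ω₀ = (0.05250000, 0.06916667, 0.16900000)
gyro term ω₀×Iω₀ = (-0.0840, -0.0260, -0.0728)
applied torque τ = (0.0000, 0.1400, 0.1300)
velocity change Δv = (0.04800000, 0.05200000, -0.07800000)
F = m·Δv/dt = (2.4000, 2.6000, -3.9000)

F = (2.4000, 2.6000, -3.9000)
τ = (0.0000, 0.1400, 0.1300)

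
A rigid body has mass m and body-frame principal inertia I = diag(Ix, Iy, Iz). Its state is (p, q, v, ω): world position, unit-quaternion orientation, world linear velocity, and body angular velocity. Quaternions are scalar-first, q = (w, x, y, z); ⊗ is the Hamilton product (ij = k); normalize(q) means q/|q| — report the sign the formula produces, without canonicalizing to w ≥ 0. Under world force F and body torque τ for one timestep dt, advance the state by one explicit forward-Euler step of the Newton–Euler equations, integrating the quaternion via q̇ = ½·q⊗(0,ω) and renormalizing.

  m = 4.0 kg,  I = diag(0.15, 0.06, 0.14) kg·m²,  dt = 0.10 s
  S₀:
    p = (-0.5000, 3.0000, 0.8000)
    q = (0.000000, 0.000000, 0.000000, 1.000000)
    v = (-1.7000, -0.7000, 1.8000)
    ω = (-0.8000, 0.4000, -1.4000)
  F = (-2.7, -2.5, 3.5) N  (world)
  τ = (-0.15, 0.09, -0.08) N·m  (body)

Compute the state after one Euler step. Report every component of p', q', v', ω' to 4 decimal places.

(τ − ω×Iω)/I = (-0.7013, 1.3133, -0.7771)
ω + α·dt = (-0.8701, 0.5313, -1.4777)
2q̇ = q⊗(0,ω) = (1.4000000, -0.4000000, -0.8000000, 0.0000000)
q' = normalize(q + ½dt·q⊗(0,ω)) = (0.0698, -0.0199, -0.0399, 0.9966)
linear accel F/m = (-0.6750, -0.6250, 0.8750)
new position p' = (-0.6700, 2.9300, 0.9800)
v + (F/m)dt = (-1.7675, -0.7625, 1.8875)

p' = (-0.6700, 2.9300, 0.9800)
q' = (0.0698, -0.0199, -0.0399, 0.9966)
v' = (-1.7675, -0.7625, 1.8875)
ω' = (-0.8701, 0.5313, -1.4777)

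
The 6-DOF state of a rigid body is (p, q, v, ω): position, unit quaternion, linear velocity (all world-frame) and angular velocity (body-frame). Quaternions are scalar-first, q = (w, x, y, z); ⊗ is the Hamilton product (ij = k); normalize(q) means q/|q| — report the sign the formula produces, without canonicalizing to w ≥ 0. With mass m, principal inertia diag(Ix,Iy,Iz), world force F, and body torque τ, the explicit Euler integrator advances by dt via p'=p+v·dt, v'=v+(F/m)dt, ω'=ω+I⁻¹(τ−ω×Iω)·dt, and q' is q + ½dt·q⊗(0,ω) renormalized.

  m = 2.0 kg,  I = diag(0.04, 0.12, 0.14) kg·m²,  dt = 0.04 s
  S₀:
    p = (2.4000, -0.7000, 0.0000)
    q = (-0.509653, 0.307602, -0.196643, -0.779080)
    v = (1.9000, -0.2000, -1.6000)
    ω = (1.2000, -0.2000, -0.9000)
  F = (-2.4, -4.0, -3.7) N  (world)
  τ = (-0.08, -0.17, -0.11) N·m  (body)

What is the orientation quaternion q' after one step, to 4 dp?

Hamilton product q⊗(0,ω) = (-1.1096230, -0.5904209, -0.5561236, 0.6331389)
q + ½dt·q⊗(0,ω), renormalized = (-0.5316, 0.2957, -0.2077, -0.7661)

q' = (-0.5316, 0.2957, -0.2077, -0.7661)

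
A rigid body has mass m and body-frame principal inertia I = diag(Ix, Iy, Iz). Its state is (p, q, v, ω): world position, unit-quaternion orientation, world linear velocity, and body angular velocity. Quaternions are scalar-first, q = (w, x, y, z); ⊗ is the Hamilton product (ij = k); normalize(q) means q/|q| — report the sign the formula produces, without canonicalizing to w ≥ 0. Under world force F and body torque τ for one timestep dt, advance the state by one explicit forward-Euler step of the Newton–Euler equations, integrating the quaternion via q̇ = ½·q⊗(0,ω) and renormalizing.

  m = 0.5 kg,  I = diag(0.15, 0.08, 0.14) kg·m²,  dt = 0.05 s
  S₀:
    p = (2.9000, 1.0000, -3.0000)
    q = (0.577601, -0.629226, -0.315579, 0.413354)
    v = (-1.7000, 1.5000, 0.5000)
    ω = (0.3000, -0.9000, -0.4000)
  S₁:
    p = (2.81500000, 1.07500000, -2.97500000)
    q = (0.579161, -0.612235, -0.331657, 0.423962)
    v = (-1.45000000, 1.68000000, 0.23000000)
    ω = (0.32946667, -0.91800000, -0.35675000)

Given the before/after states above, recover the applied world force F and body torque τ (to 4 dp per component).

F = (2.5000, 1.8000, -2.7000)
τ = (0.1100, -0.0300, 0.1400)

velocity change Δv = (0.25000000, 0.18000000, -0.27000000)
applied force F = (2.5000, 1.8000, -2.7000)
rate change Δω = (0.02946667, -0.01800000, 0.04325000)
ω₀×(Iω₀) = (0.0216, -0.0012, 0.0189)
applied torque τ = (0.1100, -0.0300, 0.1400)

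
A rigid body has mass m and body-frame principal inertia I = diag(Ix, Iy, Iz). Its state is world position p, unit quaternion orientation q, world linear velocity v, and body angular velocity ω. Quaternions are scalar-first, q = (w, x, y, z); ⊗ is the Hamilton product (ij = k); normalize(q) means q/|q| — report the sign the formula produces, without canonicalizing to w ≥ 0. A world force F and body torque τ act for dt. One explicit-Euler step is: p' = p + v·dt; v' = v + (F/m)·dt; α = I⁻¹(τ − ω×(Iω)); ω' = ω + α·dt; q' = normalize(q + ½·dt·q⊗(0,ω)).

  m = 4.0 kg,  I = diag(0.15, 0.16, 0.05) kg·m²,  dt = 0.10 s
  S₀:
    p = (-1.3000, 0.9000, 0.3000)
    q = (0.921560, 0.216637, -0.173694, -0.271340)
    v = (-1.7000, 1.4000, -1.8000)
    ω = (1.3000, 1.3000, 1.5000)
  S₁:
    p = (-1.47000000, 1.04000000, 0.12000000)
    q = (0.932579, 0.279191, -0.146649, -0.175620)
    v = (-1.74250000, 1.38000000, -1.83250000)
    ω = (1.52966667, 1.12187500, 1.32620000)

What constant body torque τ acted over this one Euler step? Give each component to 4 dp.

Δω = ω₁−ω₀ = (0.22966667, -0.17812500, -0.17380000)
gyro term ω₀×Iω₀ = (-0.2145, 0.1950, 0.0169)
applied torque τ = (0.1300, -0.0900, -0.0700)

τ = (0.1300, -0.0900, -0.0700)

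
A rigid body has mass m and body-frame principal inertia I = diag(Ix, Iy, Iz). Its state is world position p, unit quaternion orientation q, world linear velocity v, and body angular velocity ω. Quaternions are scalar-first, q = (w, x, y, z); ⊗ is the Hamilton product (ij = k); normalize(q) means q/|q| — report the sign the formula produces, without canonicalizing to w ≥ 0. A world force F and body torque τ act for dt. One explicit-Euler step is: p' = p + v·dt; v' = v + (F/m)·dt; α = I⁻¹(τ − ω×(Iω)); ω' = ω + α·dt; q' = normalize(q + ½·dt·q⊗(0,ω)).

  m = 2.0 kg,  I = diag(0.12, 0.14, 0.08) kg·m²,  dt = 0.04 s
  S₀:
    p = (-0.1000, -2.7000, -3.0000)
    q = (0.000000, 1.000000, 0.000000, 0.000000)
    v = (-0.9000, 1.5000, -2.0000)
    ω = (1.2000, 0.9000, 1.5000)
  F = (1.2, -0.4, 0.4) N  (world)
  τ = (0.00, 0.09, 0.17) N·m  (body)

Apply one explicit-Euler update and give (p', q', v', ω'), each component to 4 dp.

ω×(Iω) gyroscopic = (-0.0810, 0.0720, 0.0216)
(τ − ω×Iω)/I = (0.6750, 0.1286, 1.8550)
ω + α·dt = (1.2270, 0.9051, 1.5742)
q⊗(0,ω) = (-1.2000000, 0.0000000, -1.5000000, 0.9000000)
q' = normalize(q + ½dt·q⊗(0,ω)) = (-0.0240, 0.9991, -0.0300, 0.0180)
p + v·dt = (-0.1360, -2.6400, -3.0800)
new velocity v' = (-0.8760, 1.4920, -1.9920)

p' = (-0.1360, -2.6400, -3.0800)
q' = (-0.0240, 0.9991, -0.0300, 0.0180)
v' = (-0.8760, 1.4920, -1.9920)
ω' = (1.2270, 0.9051, 1.5742)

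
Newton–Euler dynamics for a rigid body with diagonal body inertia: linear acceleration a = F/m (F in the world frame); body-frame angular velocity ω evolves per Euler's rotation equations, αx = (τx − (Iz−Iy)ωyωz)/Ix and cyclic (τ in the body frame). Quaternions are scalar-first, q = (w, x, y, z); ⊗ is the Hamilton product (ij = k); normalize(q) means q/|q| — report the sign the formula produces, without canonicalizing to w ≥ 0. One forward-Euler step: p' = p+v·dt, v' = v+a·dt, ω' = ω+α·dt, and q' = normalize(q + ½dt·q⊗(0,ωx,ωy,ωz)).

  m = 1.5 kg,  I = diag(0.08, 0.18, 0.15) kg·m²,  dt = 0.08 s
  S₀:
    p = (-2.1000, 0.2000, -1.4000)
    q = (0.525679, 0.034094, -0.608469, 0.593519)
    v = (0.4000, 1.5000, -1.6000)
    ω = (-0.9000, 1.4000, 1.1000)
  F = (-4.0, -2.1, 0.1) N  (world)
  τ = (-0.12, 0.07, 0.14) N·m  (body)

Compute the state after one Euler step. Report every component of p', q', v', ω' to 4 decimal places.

p + v·dt = (-2.0680, 0.3200, -1.5280)
v + (F/m)dt = (0.1867, 1.3880, -1.5947)
α = I⁻¹(τ − ω×Iω) = (-0.9225, 0.0039, 1.7733)
ω + α·dt = (-0.9738, 1.4003, 1.2419)
2q̇ = q⊗(0,ω) = (0.2296703, -1.9733536, 0.1642801, 0.0783564)
q + ½dt·q⊗(0,ω), renormalized = (0.5332, -0.0447, -0.6000, 0.5948)

p' = (-2.0680, 0.3200, -1.5280)
q' = (0.5332, -0.0447, -0.6000, 0.5948)
v' = (0.1867, 1.3880, -1.5947)
ω' = (-0.9738, 1.4003, 1.2419)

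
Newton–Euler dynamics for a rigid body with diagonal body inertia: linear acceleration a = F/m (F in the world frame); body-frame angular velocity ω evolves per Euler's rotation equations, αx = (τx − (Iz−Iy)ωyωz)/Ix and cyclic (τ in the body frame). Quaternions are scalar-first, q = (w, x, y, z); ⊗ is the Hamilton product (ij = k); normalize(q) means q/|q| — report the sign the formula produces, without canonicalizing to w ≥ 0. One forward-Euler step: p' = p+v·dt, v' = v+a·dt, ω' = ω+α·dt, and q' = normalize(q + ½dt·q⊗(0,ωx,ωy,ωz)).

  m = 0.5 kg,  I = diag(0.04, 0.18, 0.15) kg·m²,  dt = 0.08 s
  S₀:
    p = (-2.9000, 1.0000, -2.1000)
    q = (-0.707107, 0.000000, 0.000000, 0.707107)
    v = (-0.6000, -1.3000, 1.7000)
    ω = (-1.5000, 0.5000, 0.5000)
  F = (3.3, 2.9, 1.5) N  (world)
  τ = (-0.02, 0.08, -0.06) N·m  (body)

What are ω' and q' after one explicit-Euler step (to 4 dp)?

ω' = (-1.5250, 0.4989, 0.5240)
q' = (-0.7197, 0.0282, -0.0564, 0.6914)

α = I⁻¹(τ − ω×Iω) = (-0.3125, -0.0139, 0.3000)
ω + α·dt = (-1.5250, 0.4989, 0.5240)
Hamilton product q⊗(0,ω) = (-0.3535535, 0.7071070, -1.4142140, -0.3535535)
q' = normalize(q + ½dt·q⊗(0,ω)) = (-0.7197, 0.0282, -0.0564, 0.6914)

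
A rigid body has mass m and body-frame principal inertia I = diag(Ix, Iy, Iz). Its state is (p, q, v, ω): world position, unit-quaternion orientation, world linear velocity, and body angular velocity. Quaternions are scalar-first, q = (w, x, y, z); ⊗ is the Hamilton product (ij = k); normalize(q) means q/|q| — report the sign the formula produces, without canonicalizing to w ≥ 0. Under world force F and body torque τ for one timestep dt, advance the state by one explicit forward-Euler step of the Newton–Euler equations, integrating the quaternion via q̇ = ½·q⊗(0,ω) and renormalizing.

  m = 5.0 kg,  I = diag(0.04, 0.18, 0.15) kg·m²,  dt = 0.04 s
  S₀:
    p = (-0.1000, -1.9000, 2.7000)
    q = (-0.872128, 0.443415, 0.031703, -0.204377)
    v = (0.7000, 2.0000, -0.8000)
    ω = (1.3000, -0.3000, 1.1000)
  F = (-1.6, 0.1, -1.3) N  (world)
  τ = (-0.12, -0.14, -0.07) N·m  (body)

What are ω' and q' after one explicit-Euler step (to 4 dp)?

α = I⁻¹(τ − ω×Iω) = (-3.2475, 0.0961, -0.1027)
ω + α·dt = (1.1701, -0.2962, 1.0959)
q⊗(0,ω) = (-0.3421139, -1.1602062, -0.4918082, -1.1335792)
q + ½dt·q⊗(0,ω), renormalized = (-0.8784, 0.4200, 0.0219, -0.2269)

ω' = (1.1701, -0.2962, 1.0959)
q' = (-0.8784, 0.4200, 0.0219, -0.2269)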